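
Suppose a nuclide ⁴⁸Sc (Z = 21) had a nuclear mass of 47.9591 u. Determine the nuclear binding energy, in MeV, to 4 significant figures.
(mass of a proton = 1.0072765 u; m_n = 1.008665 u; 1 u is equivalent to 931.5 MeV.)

398.4 MeV

Total constituent mass: 21 × 1.0072765 + 27 × 1.008665 = 48.3867615 u
Mass defect Δm = 48.3867615 − 47.9591 = 0.4276615 u
Binding energy = Δm·c² = 0.4276615 × 931.5 MeV/u = 398.367 MeV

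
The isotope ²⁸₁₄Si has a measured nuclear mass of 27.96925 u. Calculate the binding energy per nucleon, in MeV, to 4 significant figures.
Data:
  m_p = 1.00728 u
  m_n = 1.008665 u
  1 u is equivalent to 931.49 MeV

The nucleus contains 14 protons and 28 − 14 = 14 neutrons.
Σm = 14·m_p + 14·m_n = 14.10192 + 14.121310 = 28.223230 u
Mass defect Δm = 28.223230 − 27.96925 = 0.253980 u
Binding energy = Δm·c² = 0.253980 × 931.49 MeV/u = 236.580 MeV
Dividing by A = 28 gives 8.449 MeV per nucleon.

8.449 MeV/nucleon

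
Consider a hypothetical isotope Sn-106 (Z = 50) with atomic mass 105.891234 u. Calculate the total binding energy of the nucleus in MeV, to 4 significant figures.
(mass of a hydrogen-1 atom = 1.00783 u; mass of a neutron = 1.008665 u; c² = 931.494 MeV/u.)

The nucleus contains 50 protons and 106 − 50 = 56 neutrons.
Σm = 50·m(¹H) + 56·m_n = 50.39150 + 56.485240 = 106.876740 u
Mass defect Δm = 106.876740 − 105.891234 = 0.985506 u
E_B = 0.985506 × 931.494 = 917.993 MeV

918.0 MeV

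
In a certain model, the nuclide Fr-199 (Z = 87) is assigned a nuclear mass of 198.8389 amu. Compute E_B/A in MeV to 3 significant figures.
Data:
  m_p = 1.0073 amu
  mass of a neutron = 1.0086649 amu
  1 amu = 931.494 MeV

The nucleus contains 87 protons and 199 − 87 = 112 neutrons.
Σm = 87·m_p + 112·m_n = 87.6351 + 112.9704688 = 200.6055688 amu
Δm = 200.6055688 − 198.8389 = 1.7666688 amu
Converting to energy: 1.7666688 amu × 931.494 MeV/amu = 1645.64 MeV
Dividing by A = 199 gives 8.270 MeV per nucleon.

8.27 MeV/nucleon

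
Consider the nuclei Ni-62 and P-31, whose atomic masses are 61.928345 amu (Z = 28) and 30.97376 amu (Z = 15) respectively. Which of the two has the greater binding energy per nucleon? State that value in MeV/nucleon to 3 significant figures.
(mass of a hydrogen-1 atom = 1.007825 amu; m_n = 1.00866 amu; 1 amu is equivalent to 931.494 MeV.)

Ni-62: Σm = 28(1.007825) + 34(1.00866) = 62.513540 amu; Δm = 0.585195 amu; E_B = 545.11 MeV; E_B/A = 8.792 MeV
P-31: Σm = 15(1.007825) + 16(1.00866) = 31.255935 amu; Δm = 0.282175 amu; E_B = 262.84 MeV; E_B/A = 8.479 MeV
Ni-62 has the higher binding energy per nucleon, so it is the more tightly bound nucleus.

Ni-62; 8.79 MeV/nucleon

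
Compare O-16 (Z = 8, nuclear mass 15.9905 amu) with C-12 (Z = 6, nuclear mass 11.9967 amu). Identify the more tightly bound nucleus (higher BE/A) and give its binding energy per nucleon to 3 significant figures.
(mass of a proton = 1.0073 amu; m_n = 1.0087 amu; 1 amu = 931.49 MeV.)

O-16: Σm = 8(1.0073) + 8(1.0087) = 16.1280 amu; Δm = 0.1375 amu; E_B = 128.0799 MeV; E_B/A = 8.00499 MeV
C-12: Σm = 6(1.0073) + 6(1.0087) = 12.0960 amu; Δm = 0.0993 amu; E_B = 92.497 MeV; E_B/A = 7.708 MeV
O-16 has the higher binding energy per nucleon, so it is the more tightly bound nucleus.

O-16; 8.00 MeV/nucleon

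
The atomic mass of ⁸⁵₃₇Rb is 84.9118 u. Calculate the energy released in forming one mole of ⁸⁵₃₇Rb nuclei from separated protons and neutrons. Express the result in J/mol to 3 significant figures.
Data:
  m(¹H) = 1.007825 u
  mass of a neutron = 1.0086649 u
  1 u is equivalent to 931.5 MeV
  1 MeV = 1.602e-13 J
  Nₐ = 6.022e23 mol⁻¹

Mass of separated nucleons = 37(1.007825) + 48(1.0086649) = 37.289525 + 48.4159152 = 85.7054402 u
The mass defect is 85.7054402 − 84.9118 = 0.7936402 u.
Binding energy = Δm·c² = 0.7936402 × 931.5 MeV/u = 739.276 MeV
Per nucleus in joules: 739.276 MeV × 1.602e-13 J/MeV = 1.1843e-10 J
Per mole: 1.1843e-10 J × 6.022e23 mol⁻¹ = 7.1319e+13 J/mol

7.13e+13 J/mol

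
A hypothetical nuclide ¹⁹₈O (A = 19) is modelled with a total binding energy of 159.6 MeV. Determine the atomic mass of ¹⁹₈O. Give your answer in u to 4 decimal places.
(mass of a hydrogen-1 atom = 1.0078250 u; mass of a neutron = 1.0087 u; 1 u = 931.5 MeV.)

Mass defect = 159.6 MeV / (931.5 MeV/u) = 0.171337 u
Constituent mass = 8(1.0078250) + 11(1.0087) = 19.1583000 u
Atomic mass = 19.1583000 − 0.171337 = 18.9869630 u ≈ 18.9870 u (to 4 decimal places)

18.9870 u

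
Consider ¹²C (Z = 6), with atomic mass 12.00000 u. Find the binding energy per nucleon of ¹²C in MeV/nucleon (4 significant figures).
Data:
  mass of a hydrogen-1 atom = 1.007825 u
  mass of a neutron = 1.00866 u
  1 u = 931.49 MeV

Total constituent mass: 6 × 1.007825 + 6 × 1.00866 = 12.098910 u
Mass defect Δm = 12.098910 − 12.00000 = 0.098910 u
E_B = 0.098910 × 931.49 = 92.1337 MeV
BE/A = 92.1337 MeV / 12 = 7.678 MeV/nucleon

7.678 MeV/nucleon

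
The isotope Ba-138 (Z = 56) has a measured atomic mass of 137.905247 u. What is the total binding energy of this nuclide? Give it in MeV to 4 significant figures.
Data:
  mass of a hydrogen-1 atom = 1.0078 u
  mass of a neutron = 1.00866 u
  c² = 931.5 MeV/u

The nucleus contains 56 protons and 138 − 56 = 82 neutrons.
Σm = 56·m(¹H) + 82·m_n = 56.4368 + 82.71012 = 139.14692 u
Δm = 139.14692 − 137.905247 = 1.241673 u
E_B = 1.241673 × 931.5 = 1156.62 MeV

1157 MeV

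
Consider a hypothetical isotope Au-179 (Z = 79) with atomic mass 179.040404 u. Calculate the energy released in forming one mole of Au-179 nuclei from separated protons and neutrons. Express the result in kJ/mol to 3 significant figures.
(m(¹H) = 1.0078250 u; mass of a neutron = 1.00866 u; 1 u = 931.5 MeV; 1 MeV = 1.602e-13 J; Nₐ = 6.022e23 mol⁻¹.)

The nucleus contains 79 protons and 179 − 79 = 100 neutrons.
Mass of separated nucleons = 79(1.0078250) + 100(1.00866) = 79.6181750 + 100.86600 = 180.4841750 u
Δm = 180.4841750 − 179.040404 = 1.4437710 u
Binding energy = Δm·c² = 1.4437710 × 931.5 MeV/u = 1344.87 MeV
Per nucleus in joules: 1344.87 MeV × 1.602e-13 J/MeV = 2.1545e-10 J
Per mole: 2.1545e-10 J × 6.022e23 mol⁻¹ = 1.2974e+14 J/mol

1.30e+11 kJ/mol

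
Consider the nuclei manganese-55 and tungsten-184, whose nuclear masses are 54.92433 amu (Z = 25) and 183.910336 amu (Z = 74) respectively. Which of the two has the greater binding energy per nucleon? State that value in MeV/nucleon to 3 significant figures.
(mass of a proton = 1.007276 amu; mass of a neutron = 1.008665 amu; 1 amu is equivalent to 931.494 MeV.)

manganese-55: Σm = 25(1.007276) + 30(1.008665) = 55.441850 amu; Δm = 0.517520 amu; E_B = 482.07 MeV; E_B/A = 8.7649 MeV
tungsten-184: Σm = 74(1.007276) + 110(1.008665) = 185.491574 amu; Δm = 1.581238 amu; E_B = 1472.914 MeV; E_B/A = 8.00497 MeV
manganese-55 has the higher binding energy per nucleon, so it is the more tightly bound nucleus.

manganese-55; 8.76 MeV/nucleon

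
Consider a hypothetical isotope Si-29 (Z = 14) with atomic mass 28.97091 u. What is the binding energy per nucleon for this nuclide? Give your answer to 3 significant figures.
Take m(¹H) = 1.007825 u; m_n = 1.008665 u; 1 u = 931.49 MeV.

Z = 14, so N = A − Z = 29 − 14 = 15.
Total constituent mass: 14 × 1.007825 + 15 × 1.008665 = 29.239525 u
Δm = 29.239525 − 28.97091 = 0.268615 u
Converting to energy: 0.268615 u × 931.49 MeV/u = 250.212 MeV
BE/A = 250.212 MeV / 29 = 8.628 MeV/nucleon

8.63 MeV/nucleon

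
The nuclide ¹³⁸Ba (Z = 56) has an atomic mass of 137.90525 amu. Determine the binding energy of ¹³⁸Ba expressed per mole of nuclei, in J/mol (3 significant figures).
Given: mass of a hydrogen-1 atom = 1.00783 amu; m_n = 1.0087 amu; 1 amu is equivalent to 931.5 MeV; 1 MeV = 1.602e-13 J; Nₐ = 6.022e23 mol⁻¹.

1.12e+14 J/mol

The nucleus contains 56 protons and 138 − 56 = 82 neutrons.
Total constituent mass: 56 × 1.00783 + 82 × 1.0087 = 139.15188 amu
Mass defect Δm = 139.15188 − 137.90525 = 1.24663 amu
Converting to energy: 1.24663 amu × 931.5 MeV/amu = 1161.24 MeV
Per nucleus in joules: 1161.24 MeV × 1.602e-13 J/MeV = 1.8603e-10 J
Per mole: 1.8603e-10 J × 6.022e23 mol⁻¹ = 1.1203e+14 J/mol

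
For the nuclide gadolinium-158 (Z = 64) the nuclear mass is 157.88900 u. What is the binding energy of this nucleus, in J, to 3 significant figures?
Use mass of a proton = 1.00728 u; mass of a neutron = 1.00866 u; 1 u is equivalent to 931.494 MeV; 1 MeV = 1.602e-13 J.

2.08e-10 J

Z = 64, so N = A − Z = 158 − 64 = 94.
Total constituent mass: 64 × 1.00728 + 94 × 1.00866 = 159.27996 u
Δm = 159.27996 − 157.88900 = 1.39096 u
E_B = 1.39096 × 931.494 = 1295.67 MeV
In joules: 1295.67 MeV × 1.602e-13 J/MeV = 2.0757e-10 J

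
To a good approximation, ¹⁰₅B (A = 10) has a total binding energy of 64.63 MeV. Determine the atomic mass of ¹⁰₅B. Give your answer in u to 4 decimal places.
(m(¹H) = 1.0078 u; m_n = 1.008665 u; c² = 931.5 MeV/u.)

Mass defect = 64.63 MeV / (931.5 MeV/u) = 0.069383 u
Constituent mass = 5(1.0078) + 5(1.008665) = 10.082325 u
Atomic mass = 10.082325 − 0.069383 = 10.012942 u ≈ 10.0129 u (to 4 decimal places)

10.0129 u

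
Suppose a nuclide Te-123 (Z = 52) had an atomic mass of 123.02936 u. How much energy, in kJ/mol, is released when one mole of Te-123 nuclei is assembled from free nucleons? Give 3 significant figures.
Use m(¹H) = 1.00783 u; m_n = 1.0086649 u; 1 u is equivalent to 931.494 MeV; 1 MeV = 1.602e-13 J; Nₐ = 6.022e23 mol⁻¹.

8.92e+10 kJ/mol

Σm = 52·m(¹H) + 71·m_n = 52.40716 + 71.6152079 = 124.0223679 u
The mass defect is 124.0223679 − 123.02936 = 0.9930079 u.
Converting to energy: 0.9930079 u × 931.494 MeV/u = 924.981 MeV
Per nucleus in joules: 924.981 MeV × 1.602e-13 J/MeV = 1.4818e-10 J
Per mole: 1.4818e-10 J × 6.022e23 mol⁻¹ = 8.9234e+13 J/mol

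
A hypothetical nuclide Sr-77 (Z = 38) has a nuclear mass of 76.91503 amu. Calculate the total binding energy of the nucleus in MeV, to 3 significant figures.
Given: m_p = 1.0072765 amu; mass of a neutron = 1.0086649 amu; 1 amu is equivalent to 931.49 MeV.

Z = 38, so N = A − Z = 77 − 38 = 39.
Σm = 38·m_p + 39·m_n = 38.2765070 + 39.3379311 = 77.6144381 amu
Mass defect Δm = 77.6144381 − 76.91503 = 0.6994081 amu
Converting to energy: 0.6994081 amu × 931.49 MeV/amu = 651.492 MeV

651 MeV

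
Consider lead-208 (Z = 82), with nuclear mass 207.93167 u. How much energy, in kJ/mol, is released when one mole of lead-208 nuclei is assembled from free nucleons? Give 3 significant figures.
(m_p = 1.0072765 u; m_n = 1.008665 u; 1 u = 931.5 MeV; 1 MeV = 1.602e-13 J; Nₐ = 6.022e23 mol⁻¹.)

1.58e+11 kJ/mol

The nucleus contains 82 protons and 208 − 82 = 126 neutrons.
Σm = 82·m_p + 126·m_n = 82.5966730 + 127.091790 = 209.6884630 u
Δm = 209.6884630 − 207.93167 = 1.7567930 u
Binding energy = Δm·c² = 1.7567930 × 931.5 MeV/u = 1636.45 MeV
Per nucleus in joules: 1636.45 MeV × 1.602e-13 J/MeV = 2.6216e-10 J
Per mole: 2.6216e-10 J × 6.022e23 mol⁻¹ = 1.5787e+14 J/mol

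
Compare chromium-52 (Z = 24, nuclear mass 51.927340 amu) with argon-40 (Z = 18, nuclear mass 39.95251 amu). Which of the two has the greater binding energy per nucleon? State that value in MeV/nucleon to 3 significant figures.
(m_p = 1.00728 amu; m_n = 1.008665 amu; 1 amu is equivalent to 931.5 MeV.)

chromium-52; 8.78 MeV/nucleon

chromium-52: Σm = 24(1.00728) + 28(1.008665) = 52.417340 amu; Δm = 0.490000 amu; E_B = 456.44 MeV; E_B/A = 8.778 MeV
argon-40: Σm = 18(1.00728) + 22(1.008665) = 40.321670 amu; Δm = 0.369160 amu; E_B = 343.87 MeV; E_B/A = 8.597 MeV
chromium-52 has the higher binding energy per nucleon, so it is the more tightly bound nucleus.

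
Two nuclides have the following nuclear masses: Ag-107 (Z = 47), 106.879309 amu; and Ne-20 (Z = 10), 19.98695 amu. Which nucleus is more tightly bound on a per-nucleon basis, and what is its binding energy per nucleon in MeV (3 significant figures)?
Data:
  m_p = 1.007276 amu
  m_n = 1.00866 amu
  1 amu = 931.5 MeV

Ag-107: Σm = 47(1.007276) + 60(1.00866) = 107.861572 amu; Δm = 0.982263 amu; E_B = 914.98 MeV; E_B/A = 8.551 MeV
Ne-20: Σm = 10(1.007276) + 10(1.00866) = 20.159360 amu; Δm = 0.172410 amu; E_B = 160.60 MeV; E_B/A = 8.030 MeV
Ag-107 has the higher binding energy per nucleon, so it is the more tightly bound nucleus.

Ag-107; 8.55 MeV/nucleon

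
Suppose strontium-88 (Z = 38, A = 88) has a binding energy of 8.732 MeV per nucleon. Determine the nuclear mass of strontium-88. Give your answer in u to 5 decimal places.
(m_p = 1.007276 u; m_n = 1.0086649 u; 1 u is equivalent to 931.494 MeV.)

87.88480 u

Total binding energy = 88 × 8.732 = 768.416 MeV
Mass defect = 768.416 MeV / (931.494 MeV/u) = 0.8249286 u
Constituent mass = 38(1.007276) + 50(1.0086649) = 88.7097330 u
Nuclear mass = 88.7097330 − 0.8249286 = 87.8848044 u ≈ 87.88480 u (to 5 decimal places)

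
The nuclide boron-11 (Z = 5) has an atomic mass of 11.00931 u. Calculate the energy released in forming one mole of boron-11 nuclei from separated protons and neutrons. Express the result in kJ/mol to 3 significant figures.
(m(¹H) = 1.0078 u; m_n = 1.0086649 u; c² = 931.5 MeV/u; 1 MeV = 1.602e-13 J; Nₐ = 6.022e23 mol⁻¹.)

Z = 5, so N = A − Z = 11 − 5 = 6.
Total constituent mass: 5 × 1.0078 + 6 × 1.0086649 = 11.0909894 u
Mass defect Δm = 11.0909894 − 11.00931 = 0.0816794 u
Converting to energy: 0.0816794 u × 931.5 MeV/u = 76.0844 MeV
Per nucleus in joules: 76.0844 MeV × 1.602e-13 J/MeV = 1.2189e-11 J
Per mole: 1.2189e-11 J × 6.022e23 mol⁻¹ = 7.3402e+12 J/mol

7.34e+09 kJ/mol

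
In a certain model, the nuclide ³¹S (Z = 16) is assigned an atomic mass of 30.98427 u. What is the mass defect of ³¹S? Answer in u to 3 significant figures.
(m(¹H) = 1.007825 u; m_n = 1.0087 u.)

0.271 u

Z = 16, so N = A − Z = 31 − 16 = 15.
Σm = 16·m(¹H) + 15·m_n = 16.125200 + 15.1305 = 31.255700 u
Mass defect Δm = 31.255700 − 30.98427 = 0.271430 u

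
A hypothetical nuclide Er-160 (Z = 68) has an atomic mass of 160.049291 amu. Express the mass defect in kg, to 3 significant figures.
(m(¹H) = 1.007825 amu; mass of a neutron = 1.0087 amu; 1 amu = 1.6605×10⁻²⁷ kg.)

Σm = 68·m(¹H) + 92·m_n = 68.532100 + 92.8004 = 161.332500 amu
Δm = 161.332500 − 160.049291 = 1.283209 amu
In SI units: 1.283209 amu × 1.6605×10⁻²⁷ kg/amu = 2.1308e-27 kg

2.13e-27 kg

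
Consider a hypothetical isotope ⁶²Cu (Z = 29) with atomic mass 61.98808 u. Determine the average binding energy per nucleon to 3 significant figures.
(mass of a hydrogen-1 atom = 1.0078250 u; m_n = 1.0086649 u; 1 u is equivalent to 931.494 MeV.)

With 29 protons and 33 neutrons (A = 62):
Total constituent mass: 29 × 1.0078250 + 33 × 1.0086649 = 62.5128667 u
The mass defect is 62.5128667 − 61.98808 = 0.5247867 u.
E_B = 0.5247867 × 931.494 = 488.836 MeV
BE/A = 488.836 MeV / 62 = 7.884 MeV/nucleon

7.88 MeV/nucleon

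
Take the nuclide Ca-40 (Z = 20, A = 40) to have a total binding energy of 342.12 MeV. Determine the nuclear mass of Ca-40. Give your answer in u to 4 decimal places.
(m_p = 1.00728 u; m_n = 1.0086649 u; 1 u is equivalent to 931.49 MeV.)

Mass defect = 342.12 MeV / (931.49 MeV/u) = 0.367283 u
Constituent mass = 20(1.00728) + 20(1.0086649) = 40.3188980 u
Nuclear mass = 40.3188980 − 0.367283 = 39.9516150 u ≈ 39.9516 u (to 4 decimal places)

39.9516 u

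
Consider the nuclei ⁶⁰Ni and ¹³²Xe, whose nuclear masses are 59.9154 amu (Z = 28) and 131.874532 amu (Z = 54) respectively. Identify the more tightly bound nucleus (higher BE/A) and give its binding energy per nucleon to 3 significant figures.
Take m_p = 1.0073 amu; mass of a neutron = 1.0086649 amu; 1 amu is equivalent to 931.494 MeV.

⁶⁰Ni: Σm = 28(1.0073) + 32(1.0086649) = 60.4816768 amu; Δm = 0.5662768 amu; E_B = 527.48 MeV; E_B/A = 8.791 MeV
¹³²Xe: Σm = 54(1.0073) + 78(1.0086649) = 133.0700622 amu; Δm = 1.1955302 amu; E_B = 1113.63 MeV; E_B/A = 8.437 MeV
⁶⁰Ni has the higher binding energy per nucleon, so it is the more tightly bound nucleus.

⁶⁰Ni; 8.79 MeV/nucleon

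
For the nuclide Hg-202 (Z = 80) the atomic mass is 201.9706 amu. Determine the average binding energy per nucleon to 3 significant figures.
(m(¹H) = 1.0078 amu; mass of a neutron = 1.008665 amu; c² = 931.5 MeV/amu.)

7.89 MeV/nucleon

Total constituent mass: 80 × 1.0078 + 122 × 1.008665 = 203.681130 amu
Mass defect Δm = 203.681130 − 201.9706 = 1.710530 amu
Binding energy = Δm·c² = 1.710530 × 931.5 MeV/amu = 1593.36 MeV
Per nucleon: 1593.36 / 202 = 7.888 MeV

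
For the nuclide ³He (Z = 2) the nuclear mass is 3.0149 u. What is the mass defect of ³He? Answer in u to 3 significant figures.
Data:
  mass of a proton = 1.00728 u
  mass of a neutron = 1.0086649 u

With 2 protons and 1 neutrons (A = 3):
Total constituent mass: 2 × 1.00728 + 1 × 1.0086649 = 3.0232249 u
The mass defect is 3.0232249 − 3.0149 = 0.0083249 u.

0.00832 u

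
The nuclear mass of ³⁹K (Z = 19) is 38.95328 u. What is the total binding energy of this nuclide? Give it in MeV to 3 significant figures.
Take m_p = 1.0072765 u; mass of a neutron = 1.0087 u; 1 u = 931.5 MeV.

334 MeV

Z = 19, so N = A − Z = 39 − 19 = 20.
Mass of separated nucleons = 19(1.0072765) + 20(1.0087) = 19.1382535 + 20.1740 = 39.3122535 u
The mass defect is 39.3122535 − 38.95328 = 0.3589735 u.
Binding energy = Δm·c² = 0.3589735 × 931.5 MeV/u = 334.384 MeV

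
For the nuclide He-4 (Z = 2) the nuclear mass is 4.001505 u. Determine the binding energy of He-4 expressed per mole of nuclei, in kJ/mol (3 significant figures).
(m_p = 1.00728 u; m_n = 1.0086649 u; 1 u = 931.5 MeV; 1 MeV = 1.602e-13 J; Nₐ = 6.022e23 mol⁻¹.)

Z = 2, so N = A − Z = 4 − 2 = 2.
Total constituent mass: 2 × 1.00728 + 2 × 1.0086649 = 4.0318898 u
The mass defect is 4.0318898 − 4.001505 = 0.0303848 u.
Converting to energy: 0.0303848 u × 931.5 MeV/u = 28.3034 MeV
Per nucleus in joules: 28.3034 MeV × 1.602e-13 J/MeV = 4.5342e-12 J
Per mole: 4.5342e-12 J × 6.022e23 mol⁻¹ = 2.7305e+12 J/mol

2.73e+09 kJ/mol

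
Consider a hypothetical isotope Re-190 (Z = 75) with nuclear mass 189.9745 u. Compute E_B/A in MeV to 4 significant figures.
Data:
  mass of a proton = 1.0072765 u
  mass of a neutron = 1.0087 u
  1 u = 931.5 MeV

7.706 MeV/nucleon

Z = 75, so N = A − Z = 190 − 75 = 115.
Σm = 75·m_p + 115·m_n = 75.5457375 + 116.0005 = 191.5462375 u
Δm = 191.5462375 − 189.9745 = 1.5717375 u
Converting to energy: 1.5717375 u × 931.5 MeV/u = 1464.07 MeV
Dividing by A = 190 gives 7.706 MeV per nucleon.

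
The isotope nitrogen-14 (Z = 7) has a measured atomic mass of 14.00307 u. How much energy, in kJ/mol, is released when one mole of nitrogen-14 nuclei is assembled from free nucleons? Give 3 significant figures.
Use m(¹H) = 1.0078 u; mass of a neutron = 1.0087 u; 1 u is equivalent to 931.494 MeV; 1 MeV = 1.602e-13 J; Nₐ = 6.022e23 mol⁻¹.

1.01e+10 kJ/mol

Total constituent mass: 7 × 1.0078 + 7 × 1.0087 = 14.1155 u
Mass defect Δm = 14.1155 − 14.00307 = 0.11243 u
E_B = 0.11243 × 931.494 = 104.728 MeV
Per nucleus in joules: 104.728 MeV × 1.602e-13 J/MeV = 1.6777e-11 J
Per mole: 1.6777e-11 J × 6.022e23 mol⁻¹ = 1.0103e+13 J/mol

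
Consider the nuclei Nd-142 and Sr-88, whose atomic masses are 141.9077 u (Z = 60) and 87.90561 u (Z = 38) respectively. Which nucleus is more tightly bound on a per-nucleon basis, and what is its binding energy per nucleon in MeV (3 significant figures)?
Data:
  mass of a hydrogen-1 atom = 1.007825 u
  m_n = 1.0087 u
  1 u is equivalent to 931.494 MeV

Sr-88; 8.75 MeV/nucleon

Nd-142: Σm = 60(1.007825) + 82(1.0087) = 143.182900 u; Δm = 1.275200 u; E_B = 1187.8 MeV; E_B/A = 8.365 MeV
Sr-88: Σm = 38(1.007825) + 50(1.0087) = 88.732350 u; Δm = 0.826740 u; E_B = 770.10 MeV; E_B/A = 8.751 MeV
Sr-88 has the higher binding energy per nucleon, so it is the more tightly bound nucleus.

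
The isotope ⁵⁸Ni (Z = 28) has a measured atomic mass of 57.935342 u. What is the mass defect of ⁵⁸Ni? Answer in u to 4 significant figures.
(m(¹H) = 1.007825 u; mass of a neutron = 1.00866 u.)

Z = 28, so N = A − Z = 58 − 28 = 30.
Total constituent mass: 28 × 1.007825 + 30 × 1.00866 = 58.478900 u
The mass defect is 58.478900 − 57.935342 = 0.543558 u.

0.5436 u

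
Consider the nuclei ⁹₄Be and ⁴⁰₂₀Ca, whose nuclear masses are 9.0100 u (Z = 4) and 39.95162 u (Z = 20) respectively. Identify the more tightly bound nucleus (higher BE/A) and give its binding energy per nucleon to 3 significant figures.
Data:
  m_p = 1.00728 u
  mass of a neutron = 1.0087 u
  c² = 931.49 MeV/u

⁹₄Be: Σm = 4(1.00728) + 5(1.0087) = 9.07262 u; Δm = 0.06262 u; E_B = 58.330 MeV; E_B/A = 6.481 MeV
⁴⁰₂₀Ca: Σm = 20(1.00728) + 20(1.0087) = 40.31960 u; Δm = 0.36798 u; E_B = 342.77 MeV; E_B/A = 8.569 MeV
⁴⁰₂₀Ca has the higher binding energy per nucleon, so it is the more tightly bound nucleus.

⁴⁰₂₀Ca; 8.57 MeV/nucleon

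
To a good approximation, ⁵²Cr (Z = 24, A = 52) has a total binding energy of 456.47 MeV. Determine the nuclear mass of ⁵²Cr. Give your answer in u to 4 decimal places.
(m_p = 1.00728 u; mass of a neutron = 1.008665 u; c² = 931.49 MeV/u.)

51.9273 u

Mass defect = 456.47 MeV / (931.49 MeV/u) = 0.490043 u
Constituent mass = 24(1.00728) + 28(1.008665) = 52.417340 u
Nuclear mass = 52.417340 − 0.490043 = 51.927297 u ≈ 51.9273 u (to 4 decimal places)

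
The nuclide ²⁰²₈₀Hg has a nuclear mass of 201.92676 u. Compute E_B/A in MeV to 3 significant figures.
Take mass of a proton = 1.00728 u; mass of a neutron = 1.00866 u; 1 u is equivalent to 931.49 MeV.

The nucleus contains 80 protons and 202 − 80 = 122 neutrons.
Σm = 80·m_p + 122·m_n = 80.58240 + 123.05652 = 203.63892 u
Δm = 203.63892 − 201.92676 = 1.71216 u
E_B = 1.71216 × 931.49 = 1594.86 MeV
BE/A = 1594.86 MeV / 202 = 7.895 MeV/nucleon

7.90 MeV/nucleon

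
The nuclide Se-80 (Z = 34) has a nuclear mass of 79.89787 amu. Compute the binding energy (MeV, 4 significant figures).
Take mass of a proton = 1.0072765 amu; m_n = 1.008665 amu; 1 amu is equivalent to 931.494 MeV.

Z = 34, so N = A − Z = 80 − 34 = 46.
Mass of separated nucleons = 34(1.0072765) + 46(1.008665) = 34.2474010 + 46.398590 = 80.6459910 amu
Mass defect Δm = 80.6459910 − 79.89787 = 0.7481210 amu
Converting to energy: 0.7481210 amu × 931.494 MeV/amu = 696.870 MeV

696.9 MeV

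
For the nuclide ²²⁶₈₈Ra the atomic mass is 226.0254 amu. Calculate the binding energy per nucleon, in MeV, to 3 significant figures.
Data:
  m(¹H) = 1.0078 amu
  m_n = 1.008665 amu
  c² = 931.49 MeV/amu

With 88 protons and 138 neutrons (A = 226):
Σm = 88·m(¹H) + 138·m_n = 88.6864 + 139.195770 = 227.882170 amu
Mass defect Δm = 227.882170 − 226.0254 = 1.856770 amu
E_B = 1.856770 × 931.49 = 1729.56 MeV
BE/A = 1729.56 MeV / 226 = 7.653 MeV/nucleon

7.65 MeV/nucleon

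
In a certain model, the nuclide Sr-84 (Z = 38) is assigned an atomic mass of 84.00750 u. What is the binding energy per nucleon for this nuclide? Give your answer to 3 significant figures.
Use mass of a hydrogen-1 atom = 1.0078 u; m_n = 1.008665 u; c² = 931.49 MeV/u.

Total constituent mass: 38 × 1.0078 + 46 × 1.008665 = 84.694990 u
Mass defect Δm = 84.694990 − 84.00750 = 0.687490 u
Binding energy = Δm·c² = 0.687490 × 931.49 MeV/u = 640.390 MeV
BE/A = 640.390 MeV / 84 = 7.624 MeV/nucleon

7.62 MeV/nucleon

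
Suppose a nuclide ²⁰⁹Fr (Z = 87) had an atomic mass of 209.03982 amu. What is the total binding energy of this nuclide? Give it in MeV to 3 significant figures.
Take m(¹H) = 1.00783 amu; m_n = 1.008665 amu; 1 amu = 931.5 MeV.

The nucleus contains 87 protons and 209 − 87 = 122 neutrons.
Mass of separated nucleons = 87(1.00783) + 122(1.008665) = 87.68121 + 123.057130 = 210.738340 amu
The mass defect is 210.738340 − 209.03982 = 1.698520 amu.
Binding energy = Δm·c² = 1.698520 × 931.5 MeV/amu = 1582.17 MeV

1580 MeV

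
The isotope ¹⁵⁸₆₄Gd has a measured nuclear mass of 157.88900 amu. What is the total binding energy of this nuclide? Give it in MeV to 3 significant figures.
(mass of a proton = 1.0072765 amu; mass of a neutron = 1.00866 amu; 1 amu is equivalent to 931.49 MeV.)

Total constituent mass: 64 × 1.0072765 + 94 × 1.00866 = 159.2797360 amu
Δm = 159.2797360 − 157.88900 = 1.3907360 amu
Converting to energy: 1.3907360 amu × 931.49 MeV/amu = 1295.46 MeV

1300 MeV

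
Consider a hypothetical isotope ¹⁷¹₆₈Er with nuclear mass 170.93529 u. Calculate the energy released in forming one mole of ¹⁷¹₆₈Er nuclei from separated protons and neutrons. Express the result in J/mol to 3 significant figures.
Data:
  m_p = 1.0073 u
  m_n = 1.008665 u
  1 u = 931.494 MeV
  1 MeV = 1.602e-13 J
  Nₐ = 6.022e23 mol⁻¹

Σm = 68·m_p + 103·m_n = 68.4964 + 103.892495 = 172.388895 u
Δm = 172.388895 − 170.93529 = 1.453605 u
E_B = 1.453605 × 931.494 = 1354.02 MeV
Per nucleus in joules: 1354.02 MeV × 1.602e-13 J/MeV = 2.1691e-10 J
Per mole: 2.1691e-10 J × 6.022e23 mol⁻¹ = 1.3062e+14 J/mol

1.31e+14 J/mol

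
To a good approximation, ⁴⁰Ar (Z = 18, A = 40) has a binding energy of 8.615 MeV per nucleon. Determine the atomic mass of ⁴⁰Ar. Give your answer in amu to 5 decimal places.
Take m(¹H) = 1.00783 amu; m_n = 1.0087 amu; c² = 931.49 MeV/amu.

Total binding energy = 40 × 8.615 = 344.600 MeV
Mass defect = 344.600 MeV / (931.49 MeV/amu) = 0.3699449 amu
Constituent mass = 18(1.00783) + 22(1.0087) = 40.33234 amu
Atomic mass = 40.33234 − 0.3699449 = 39.9623951 amu ≈ 39.96240 amu (to 5 decimal places)

39.96240 amu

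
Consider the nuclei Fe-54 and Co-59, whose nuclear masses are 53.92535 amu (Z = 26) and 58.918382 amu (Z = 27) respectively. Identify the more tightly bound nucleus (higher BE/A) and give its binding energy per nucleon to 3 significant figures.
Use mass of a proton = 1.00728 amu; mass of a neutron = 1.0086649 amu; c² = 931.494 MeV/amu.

Fe-54: Σm = 26(1.00728) + 28(1.0086649) = 54.4318972 amu; Δm = 0.5065472 amu; E_B = 471.85 MeV; E_B/A = 8.738 MeV
Co-59: Σm = 27(1.00728) + 32(1.0086649) = 59.4738368 amu; Δm = 0.5554548 amu; E_B = 517.403 MeV; E_B/A = 8.770 MeV
Co-59 has the higher binding energy per nucleon, so it is the more tightly bound nucleus.

Co-59; 8.77 MeV/nucleon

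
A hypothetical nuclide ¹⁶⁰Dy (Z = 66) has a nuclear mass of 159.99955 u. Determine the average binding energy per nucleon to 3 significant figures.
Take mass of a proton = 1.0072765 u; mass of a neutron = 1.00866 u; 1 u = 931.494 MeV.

Z = 66, so N = A − Z = 160 − 66 = 94.
Σm = 66·m_p + 94·m_n = 66.4802490 + 94.81404 = 161.2942890 u
Mass defect Δm = 161.2942890 − 159.99955 = 1.2947390 u
Binding energy = Δm·c² = 1.2947390 × 931.494 MeV/u = 1206.04 MeV
Per nucleon: 1206.04 / 160 = 7.538 MeV

7.54 MeV/nucleon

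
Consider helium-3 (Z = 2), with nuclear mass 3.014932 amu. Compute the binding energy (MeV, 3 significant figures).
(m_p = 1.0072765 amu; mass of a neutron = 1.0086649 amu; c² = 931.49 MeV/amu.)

7.72 MeV

Z = 2, so N = A − Z = 3 − 2 = 1.
Total constituent mass: 2 × 1.0072765 + 1 × 1.0086649 = 3.0232179 amu
Mass defect Δm = 3.0232179 − 3.014932 = 0.0082859 amu
Converting to energy: 0.0082859 amu × 931.49 MeV/amu = 7.71823 MeV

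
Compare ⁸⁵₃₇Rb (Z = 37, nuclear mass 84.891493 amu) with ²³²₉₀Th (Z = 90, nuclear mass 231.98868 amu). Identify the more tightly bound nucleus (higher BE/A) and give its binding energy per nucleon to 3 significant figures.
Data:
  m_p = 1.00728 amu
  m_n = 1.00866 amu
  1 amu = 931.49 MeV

⁸⁵₃₇Rb; 8.70 MeV/nucleon

⁸⁵₃₇Rb: Σm = 37(1.00728) + 48(1.00866) = 85.68504 amu; Δm = 0.793547 amu; E_B = 739.18 MeV; E_B/A = 8.696 MeV
²³²₉₀Th: Σm = 90(1.00728) + 142(1.00866) = 233.88492 amu; Δm = 1.89624 amu; E_B = 1766.3 MeV; E_B/A = 7.613 MeV
⁸⁵₃₇Rb has the higher binding energy per nucleon, so it is the more tightly bound nucleus.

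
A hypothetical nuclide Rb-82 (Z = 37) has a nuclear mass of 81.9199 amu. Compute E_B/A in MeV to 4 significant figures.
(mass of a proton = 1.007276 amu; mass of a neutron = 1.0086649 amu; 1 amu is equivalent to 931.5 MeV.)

8.398 MeV/nucleon

Σm = 37·m_p + 45·m_n = 37.269212 + 45.3899205 = 82.6591325 amu
Mass defect Δm = 82.6591325 − 81.9199 = 0.7392325 amu
Converting to energy: 0.7392325 amu × 931.5 MeV/amu = 688.595 MeV
BE/A = 688.595 MeV / 82 = 8.398 MeV/nucleon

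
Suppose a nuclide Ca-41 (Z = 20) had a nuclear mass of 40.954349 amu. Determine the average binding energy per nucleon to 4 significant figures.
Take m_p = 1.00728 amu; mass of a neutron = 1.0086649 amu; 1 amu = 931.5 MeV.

Z = 20, so N = A − Z = 41 − 20 = 21.
Total constituent mass: 20 × 1.00728 + 21 × 1.0086649 = 41.3275629 amu
Δm = 41.3275629 − 40.954349 = 0.3732139 amu
Binding energy = Δm·c² = 0.3732139 × 931.5 MeV/amu = 347.649 MeV
Per nucleon: 347.649 / 41 = 8.479 MeV

8.479 MeV/nucleon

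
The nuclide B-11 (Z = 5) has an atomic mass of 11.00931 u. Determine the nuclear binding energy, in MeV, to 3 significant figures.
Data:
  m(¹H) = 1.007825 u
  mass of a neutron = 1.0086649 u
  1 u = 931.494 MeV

76.2 MeV

With 5 protons and 6 neutrons (A = 11):
Mass of separated nucleons = 5(1.007825) + 6(1.0086649) = 5.039125 + 6.0519894 = 11.0911144 u
Δm = 11.0911144 − 11.00931 = 0.0818044 u
Converting to energy: 0.0818044 u × 931.494 MeV/u = 76.2003 MeV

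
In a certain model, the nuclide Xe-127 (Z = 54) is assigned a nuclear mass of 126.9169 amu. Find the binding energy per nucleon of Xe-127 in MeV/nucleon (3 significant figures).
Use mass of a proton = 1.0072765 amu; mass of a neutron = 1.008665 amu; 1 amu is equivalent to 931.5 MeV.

With 54 protons and 73 neutrons (A = 127):
Σm = 54·m_p + 73·m_n = 54.3929310 + 73.632545 = 128.0254760 amu
The mass defect is 128.0254760 − 126.9169 = 1.1085760 amu.
E_B = 1.1085760 × 931.5 = 1032.64 MeV
BE/A = 1032.64 MeV / 127 = 8.131 MeV/nucleon

8.13 MeV/nucleon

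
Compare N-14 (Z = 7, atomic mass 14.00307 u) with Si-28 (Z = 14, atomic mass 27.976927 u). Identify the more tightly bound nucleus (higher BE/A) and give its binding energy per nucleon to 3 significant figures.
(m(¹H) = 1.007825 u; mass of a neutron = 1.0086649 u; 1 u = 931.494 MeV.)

Si-28; 8.45 MeV/nucleon

N-14: Σm = 7(1.007825) + 7(1.0086649) = 14.1154293 u; Δm = 0.1123593 u; E_B = 104.66 MeV; E_B/A = 7.476 MeV
Si-28: Σm = 14(1.007825) + 14(1.0086649) = 28.2308586 u; Δm = 0.2539316 u; E_B = 236.54 MeV; E_B/A = 8.448 MeV
Si-28 has the higher binding energy per nucleon, so it is the more tightly bound nucleus.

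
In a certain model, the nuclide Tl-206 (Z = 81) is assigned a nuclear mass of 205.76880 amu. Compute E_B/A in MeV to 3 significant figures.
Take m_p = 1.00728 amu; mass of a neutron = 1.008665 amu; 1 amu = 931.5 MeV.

8.61 MeV/nucleon

The nucleus contains 81 protons and 206 − 81 = 125 neutrons.
Mass of separated nucleons = 81(1.00728) + 125(1.008665) = 81.58968 + 126.083125 = 207.672805 amu
Δm = 207.672805 − 205.76880 = 1.904005 amu
E_B = 1.904005 × 931.5 = 1773.58 MeV
Per nucleon: 1773.58 / 206 = 8.610 MeV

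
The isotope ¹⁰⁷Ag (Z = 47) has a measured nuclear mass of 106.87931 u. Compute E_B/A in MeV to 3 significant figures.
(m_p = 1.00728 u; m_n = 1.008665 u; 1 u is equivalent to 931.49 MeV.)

8.56 MeV/nucleon

With 47 protons and 60 neutrons (A = 107):
Mass of separated nucleons = 47(1.00728) + 60(1.008665) = 47.34216 + 60.519900 = 107.862060 u
Δm = 107.862060 − 106.87931 = 0.982750 u
E_B = 0.982750 × 931.49 = 915.422 MeV
Dividing by A = 107 gives 8.555 MeV per nucleon.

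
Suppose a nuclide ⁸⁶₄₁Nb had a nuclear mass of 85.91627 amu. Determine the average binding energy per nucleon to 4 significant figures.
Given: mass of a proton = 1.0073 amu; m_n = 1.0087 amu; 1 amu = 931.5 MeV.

8.389 MeV/nucleon

Z = 41, so N = A − Z = 86 − 41 = 45.
Σm = 41·m_p + 45·m_n = 41.2993 + 45.3915 = 86.6908 amu
Mass defect Δm = 86.6908 − 85.91627 = 0.77453 amu
Converting to energy: 0.77453 amu × 931.5 MeV/amu = 721.475 MeV
Dividing by A = 86 gives 8.389 MeV per nucleon.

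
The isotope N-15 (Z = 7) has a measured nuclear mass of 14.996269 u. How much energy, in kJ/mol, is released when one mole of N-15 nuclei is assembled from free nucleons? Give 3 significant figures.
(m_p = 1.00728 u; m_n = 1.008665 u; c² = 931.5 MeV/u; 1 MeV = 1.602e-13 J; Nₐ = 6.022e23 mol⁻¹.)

Z = 7, so N = A − Z = 15 − 7 = 8.
Mass of separated nucleons = 7(1.00728) + 8(1.008665) = 7.05096 + 8.069320 = 15.120280 u
Mass defect Δm = 15.120280 − 14.996269 = 0.124011 u
Binding energy = Δm·c² = 0.124011 × 931.5 MeV/u = 115.516 MeV
Per nucleus in joules: 115.516 MeV × 1.602e-13 J/MeV = 1.8506e-11 J
Per mole: 1.8506e-11 J × 6.022e23 mol⁻¹ = 1.1144e+13 J/mol

1.11e+10 kJ/mol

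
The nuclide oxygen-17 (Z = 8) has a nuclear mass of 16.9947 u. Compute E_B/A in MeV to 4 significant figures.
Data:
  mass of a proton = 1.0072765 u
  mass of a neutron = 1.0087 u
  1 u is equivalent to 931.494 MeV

Z = 8, so N = A − Z = 17 − 8 = 9.
Mass of separated nucleons = 8(1.0072765) + 9(1.0087) = 8.0582120 + 9.0783 = 17.1365120 u
The mass defect is 17.1365120 − 16.9947 = 0.1418120 u.
E_B = 0.1418120 × 931.494 = 132.097 MeV
Dividing by A = 17 gives 7.770 MeV per nucleon.

7.770 MeV/nucleon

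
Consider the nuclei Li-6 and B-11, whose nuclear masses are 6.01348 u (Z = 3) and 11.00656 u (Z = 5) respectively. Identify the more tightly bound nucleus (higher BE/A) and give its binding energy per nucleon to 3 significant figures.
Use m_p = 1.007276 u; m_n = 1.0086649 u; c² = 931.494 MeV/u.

B-11; 6.93 MeV/nucleon

Li-6: Σm = 3(1.007276) + 3(1.0086649) = 6.0478227 u; Δm = 0.0343427 u; E_B = 31.990 MeV; E_B/A = 5.332 MeV
B-11: Σm = 5(1.007276) + 6(1.0086649) = 11.0883694 u; Δm = 0.0818094 u; E_B = 76.205 MeV; E_B/A = 6.928 MeV
B-11 has the higher binding energy per nucleon, so it is the more tightly bound nucleus.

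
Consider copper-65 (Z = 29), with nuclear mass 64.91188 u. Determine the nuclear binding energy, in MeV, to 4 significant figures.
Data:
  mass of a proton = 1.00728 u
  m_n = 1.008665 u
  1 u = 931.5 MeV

569.3 MeV

Mass of separated nucleons = 29(1.00728) + 36(1.008665) = 29.21112 + 36.311940 = 65.523060 u
Mass defect Δm = 65.523060 − 64.91188 = 0.611180 u
Converting to energy: 0.611180 u × 931.5 MeV/u = 569.314 MeV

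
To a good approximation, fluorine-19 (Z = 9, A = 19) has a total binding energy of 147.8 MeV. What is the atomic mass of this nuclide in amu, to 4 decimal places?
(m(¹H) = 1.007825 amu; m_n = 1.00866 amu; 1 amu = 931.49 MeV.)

18.9984 amu

Mass defect = 147.8 MeV / (931.49 MeV/amu) = 0.158671 amu
Constituent mass = 9(1.007825) + 10(1.00866) = 19.157025 amu
Atomic mass = 19.157025 − 0.158671 = 18.998354 amu ≈ 18.9984 amu (to 4 decimal places)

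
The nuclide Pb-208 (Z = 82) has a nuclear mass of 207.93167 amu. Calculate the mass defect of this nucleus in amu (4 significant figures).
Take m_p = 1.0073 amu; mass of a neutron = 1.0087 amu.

1.763 amu

The nucleus contains 82 protons and 208 − 82 = 126 neutrons.
Total constituent mass: 82 × 1.0073 + 126 × 1.0087 = 209.6948 amu
The mass defect is 209.6948 − 207.93167 = 1.76313 amu.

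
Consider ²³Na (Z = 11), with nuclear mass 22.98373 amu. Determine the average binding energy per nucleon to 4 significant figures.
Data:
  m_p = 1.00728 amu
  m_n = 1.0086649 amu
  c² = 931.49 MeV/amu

Σm = 11·m_p + 12·m_n = 11.08008 + 12.1039788 = 23.1840588 amu
The mass defect is 23.1840588 − 22.98373 = 0.2003288 amu.
E_B = 0.2003288 × 931.49 = 186.604 MeV
BE/A = 186.604 MeV / 23 = 8.113 MeV/nucleon

8.113 MeV/nucleon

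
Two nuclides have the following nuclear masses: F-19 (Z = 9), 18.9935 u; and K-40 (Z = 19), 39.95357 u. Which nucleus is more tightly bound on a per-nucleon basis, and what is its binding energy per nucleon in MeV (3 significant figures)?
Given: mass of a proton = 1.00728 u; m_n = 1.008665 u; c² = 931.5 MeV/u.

F-19: Σm = 9(1.00728) + 10(1.008665) = 19.152170 u; Δm = 0.158670 u; E_B = 147.80 MeV; E_B/A = 7.779 MeV
K-40: Σm = 19(1.00728) + 21(1.008665) = 40.320285 u; Δm = 0.366715 u; E_B = 341.60 MeV; E_B/A = 8.540 MeV
K-40 has the higher binding energy per nucleon, so it is the more tightly bound nucleus.

K-40; 8.54 MeV/nucleon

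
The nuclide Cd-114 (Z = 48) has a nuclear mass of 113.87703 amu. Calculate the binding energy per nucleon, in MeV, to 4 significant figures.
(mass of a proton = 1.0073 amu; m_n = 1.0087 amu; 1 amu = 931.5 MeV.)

Total constituent mass: 48 × 1.0073 + 66 × 1.0087 = 114.9246 amu
The mass defect is 114.9246 − 113.87703 = 1.04757 amu.
Binding energy = Δm·c² = 1.04757 × 931.5 MeV/amu = 975.811 MeV
BE/A = 975.811 MeV / 114 = 8.560 MeV/nucleon

8.560 MeV/nucleon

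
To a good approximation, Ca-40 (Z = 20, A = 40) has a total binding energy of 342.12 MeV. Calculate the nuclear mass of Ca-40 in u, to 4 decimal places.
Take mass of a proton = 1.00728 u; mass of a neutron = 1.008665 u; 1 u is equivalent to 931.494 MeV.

Mass defect = 342.12 MeV / (931.494 MeV/u) = 0.367281 u
Constituent mass = 20(1.00728) + 20(1.008665) = 40.318900 u
Nuclear mass = 40.318900 − 0.367281 = 39.951619 u ≈ 39.9516 u (to 4 decimal places)

39.9516 u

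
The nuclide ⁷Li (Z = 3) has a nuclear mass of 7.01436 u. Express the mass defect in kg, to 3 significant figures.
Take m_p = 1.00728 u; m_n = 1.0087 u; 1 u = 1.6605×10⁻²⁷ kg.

The nucleus contains 3 protons and 7 − 3 = 4 neutrons.
Total constituent mass: 3 × 1.00728 + 4 × 1.0087 = 7.05664 u
The mass defect is 7.05664 − 7.01436 = 0.04228 u.
In SI units: 0.04228 u × 1.6605×10⁻²⁷ kg/u = 7.0206e-29 kg

7.02e-29 kg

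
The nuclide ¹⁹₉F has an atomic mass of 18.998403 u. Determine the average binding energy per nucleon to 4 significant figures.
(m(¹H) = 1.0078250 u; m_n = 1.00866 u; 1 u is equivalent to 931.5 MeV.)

7.777 MeV/nucleon

The nucleus contains 9 protons and 19 − 9 = 10 neutrons.
Mass of separated nucleons = 9(1.0078250) + 10(1.00866) = 9.0704250 + 10.08660 = 19.1570250 u
Δm = 19.1570250 − 18.998403 = 0.1586220 u
E_B = 0.1586220 × 931.5 = 147.756 MeV
Per nucleon: 147.756 / 19 = 7.777 MeV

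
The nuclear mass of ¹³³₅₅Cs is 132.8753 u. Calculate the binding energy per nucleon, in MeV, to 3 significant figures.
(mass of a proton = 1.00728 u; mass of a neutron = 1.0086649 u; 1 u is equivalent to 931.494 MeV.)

Total constituent mass: 55 × 1.00728 + 78 × 1.0086649 = 134.0762622 u
Δm = 134.0762622 − 132.8753 = 1.2009622 u
E_B = 1.2009622 × 931.494 = 1118.69 MeV
BE/A = 1118.69 MeV / 133 = 8.411 MeV/nucleon

8.41 MeV/nucleon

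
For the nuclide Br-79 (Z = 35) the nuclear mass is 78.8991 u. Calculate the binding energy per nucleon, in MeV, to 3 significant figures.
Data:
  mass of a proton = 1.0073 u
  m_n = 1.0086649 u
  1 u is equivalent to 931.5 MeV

Z = 35, so N = A − Z = 79 − 35 = 44.
Σm = 35·m_p + 44·m_n = 35.2555 + 44.3812556 = 79.6367556 u
Δm = 79.6367556 − 78.8991 = 0.7376556 u
Binding energy = Δm·c² = 0.7376556 × 931.5 MeV/u = 687.126 MeV
BE/A = 687.126 MeV / 79 = 8.698 MeV/nucleon

8.70 MeV/nucleon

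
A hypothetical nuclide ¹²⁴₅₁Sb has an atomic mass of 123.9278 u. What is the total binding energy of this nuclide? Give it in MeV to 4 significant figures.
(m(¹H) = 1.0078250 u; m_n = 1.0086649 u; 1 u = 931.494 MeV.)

Total constituent mass: 51 × 1.0078250 + 73 × 1.0086649 = 125.0316127 u
Δm = 125.0316127 − 123.9278 = 1.1038127 u
Converting to energy: 1.1038127 u × 931.494 MeV/u = 1028.19 MeV

1028 MeV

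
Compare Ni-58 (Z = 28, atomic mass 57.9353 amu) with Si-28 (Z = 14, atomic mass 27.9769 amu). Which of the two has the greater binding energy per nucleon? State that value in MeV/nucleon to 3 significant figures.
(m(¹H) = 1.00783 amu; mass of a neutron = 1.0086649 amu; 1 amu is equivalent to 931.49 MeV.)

Ni-58; 8.73 MeV/nucleon

Ni-58: Σm = 28(1.00783) + 30(1.0086649) = 58.4791870 amu; Δm = 0.5438870 amu; E_B = 506.625 MeV; E_B/A = 8.7349 MeV
Si-28: Σm = 14(1.00783) + 14(1.0086649) = 28.2309286 amu; Δm = 0.2540286 amu; E_B = 236.63 MeV; E_B/A = 8.451 MeV
Ni-58 has the higher binding energy per nucleon, so it is the more tightly bound nucleus.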